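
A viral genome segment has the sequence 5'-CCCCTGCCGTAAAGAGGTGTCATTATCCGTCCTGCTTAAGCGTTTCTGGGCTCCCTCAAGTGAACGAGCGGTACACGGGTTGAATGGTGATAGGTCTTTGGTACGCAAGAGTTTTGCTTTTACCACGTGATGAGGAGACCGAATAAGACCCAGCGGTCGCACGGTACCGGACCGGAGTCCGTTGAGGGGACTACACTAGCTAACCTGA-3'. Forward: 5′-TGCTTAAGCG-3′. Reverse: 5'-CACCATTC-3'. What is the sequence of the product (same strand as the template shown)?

The forward primer matches the template at positions 33–42.
The reverse primer's reverse complement is GAATGGTG, which matches the template at positions 82–89.
The product is the template from position 33 through 89 (57 bp).

5'-TGCTTAAGCGTTTCTGGGCTCCCTCAAGTGAACGAGCGGTACACGGGTTGAATGGTG-3'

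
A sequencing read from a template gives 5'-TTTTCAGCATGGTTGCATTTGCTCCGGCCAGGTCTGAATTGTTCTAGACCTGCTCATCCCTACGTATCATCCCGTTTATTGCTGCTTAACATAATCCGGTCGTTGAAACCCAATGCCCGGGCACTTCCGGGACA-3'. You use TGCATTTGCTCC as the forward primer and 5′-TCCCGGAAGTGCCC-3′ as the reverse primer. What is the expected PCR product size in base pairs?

Scanning the template, TGCATTTGCTCC occurs at positions 14–25; this primer anneals to the bottom strand there with its 3' end pointing downstream.
Taking the reverse complement of TCCCGGAAGTGCCC gives GGGCACTTCCGGGA, found at positions 119–132 on the template; the primer anneals here to the top strand with its 3' end pointing upstream.
The product runs from position 14 to position 132, so its length is 132 − 14 + 1 = 119 bp.

119 bp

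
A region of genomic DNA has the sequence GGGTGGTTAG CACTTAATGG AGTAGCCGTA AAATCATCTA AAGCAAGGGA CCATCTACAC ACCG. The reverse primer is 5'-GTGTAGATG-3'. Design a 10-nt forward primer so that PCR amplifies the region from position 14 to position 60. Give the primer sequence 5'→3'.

The reverse primer's reverse complement CATCTACAC matches the template at positions 52–60; the product starts at position 14.
The forward primer is identical to the top strand over positions 14–23: TTAATGGAGT.

5'-TTAATGGAGT-3'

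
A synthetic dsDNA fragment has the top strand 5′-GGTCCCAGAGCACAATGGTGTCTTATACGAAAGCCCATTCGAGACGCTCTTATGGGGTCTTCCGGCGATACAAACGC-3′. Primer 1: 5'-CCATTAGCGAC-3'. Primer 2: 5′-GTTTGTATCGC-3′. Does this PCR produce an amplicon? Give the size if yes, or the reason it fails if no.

No product — primer 1 has no binding site in the template.

Primer 1 (CCATTAGCGAC) does not match the top strand, and its reverse complement GTCGCTAATGG does not match either.
With no annealing site for primer 1, no amplification occurs.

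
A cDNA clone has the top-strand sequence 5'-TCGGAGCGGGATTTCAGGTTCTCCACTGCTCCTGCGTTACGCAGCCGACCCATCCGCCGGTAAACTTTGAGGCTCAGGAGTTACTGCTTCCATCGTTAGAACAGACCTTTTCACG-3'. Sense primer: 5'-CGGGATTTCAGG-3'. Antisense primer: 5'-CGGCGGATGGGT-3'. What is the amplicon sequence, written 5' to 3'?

Forward primer CGGGATTTCAGG is found on the top strand at positions 7–18.
The reverse primer's reverse complement is ACCCATCCGCCG, which matches the template at positions 48–59.
The product is the template from position 7 through 59 (53 bp).

5'-CGGGATTTCAGGTTCTCCACTGCTCCTGCGTTACGCAGCCGACCCATCCGCCG-3'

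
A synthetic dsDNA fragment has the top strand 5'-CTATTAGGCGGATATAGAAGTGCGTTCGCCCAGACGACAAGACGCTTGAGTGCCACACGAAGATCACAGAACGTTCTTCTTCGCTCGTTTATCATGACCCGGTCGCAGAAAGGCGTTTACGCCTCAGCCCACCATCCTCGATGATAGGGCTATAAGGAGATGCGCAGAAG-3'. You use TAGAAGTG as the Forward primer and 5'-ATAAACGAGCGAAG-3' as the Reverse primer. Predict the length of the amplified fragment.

The forward primer matches the template at positions 15–22.
The reverse primer's reverse complement is CTTCGCTCGTTTAT, which matches the template at positions 79–92.
The product runs from position 15 to position 92, so its length is 92 − 15 + 1 = 78 bp.

78 bp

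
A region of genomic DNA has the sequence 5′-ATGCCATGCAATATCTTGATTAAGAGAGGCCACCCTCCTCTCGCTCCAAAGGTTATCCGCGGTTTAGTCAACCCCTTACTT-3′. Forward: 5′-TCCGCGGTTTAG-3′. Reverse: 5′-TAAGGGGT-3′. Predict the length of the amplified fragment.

23 bp

Scanning the template, TCCGCGGTTTAG occurs at positions 56–67; this primer anneals to the bottom strand there with its 3' end pointing downstream.
Taking the reverse complement of TAAGGGGT gives ACCCCTTA, found at positions 71–78 on the template; the primer anneals here to the top strand with its 3' end pointing upstream.
Product length = (reverse-primer end) − (forward-primer start) + 1 = 78 − 56 + 1 = 23 bp.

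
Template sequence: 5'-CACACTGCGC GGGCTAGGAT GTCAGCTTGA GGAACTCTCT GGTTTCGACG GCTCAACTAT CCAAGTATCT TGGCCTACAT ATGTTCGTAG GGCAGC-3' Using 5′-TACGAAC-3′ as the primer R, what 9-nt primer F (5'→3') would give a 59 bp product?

5'-GGAACTCTC-3'

The reverse primer's reverse complement GTTCGTA matches the template at positions 83–89, so the product ends at position 89.
A 59 bp product then starts at position 89 − 59 + 1 = 31.
The forward primer is identical to the top strand there: GGAACTCTC.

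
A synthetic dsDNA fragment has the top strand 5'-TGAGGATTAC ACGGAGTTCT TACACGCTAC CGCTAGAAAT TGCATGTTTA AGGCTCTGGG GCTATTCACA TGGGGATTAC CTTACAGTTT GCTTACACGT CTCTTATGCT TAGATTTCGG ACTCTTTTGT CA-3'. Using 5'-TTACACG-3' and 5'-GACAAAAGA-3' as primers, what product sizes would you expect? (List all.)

The forward primer TTACACG matches the top strand at positions 7–13, 20–26, 93–99.
The reverse primer's reverse complement is TCTTTTGTC, matching at positions 123–131.
Each forward site pairs with the reverse site to give a product ending at position 131: sizes 125, 112, 39 bp.

125 bp, 112 bp, 39 bp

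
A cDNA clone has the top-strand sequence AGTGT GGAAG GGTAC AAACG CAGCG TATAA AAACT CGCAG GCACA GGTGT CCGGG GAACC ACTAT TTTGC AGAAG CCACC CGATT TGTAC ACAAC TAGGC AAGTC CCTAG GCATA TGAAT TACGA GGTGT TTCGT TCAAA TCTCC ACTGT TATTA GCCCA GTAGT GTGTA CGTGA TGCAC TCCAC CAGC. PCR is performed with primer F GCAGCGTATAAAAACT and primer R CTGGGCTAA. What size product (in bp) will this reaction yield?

Forward primer GCAGCGTATAAAAACT is found on the top strand at positions 20–35.
Reverse complement of the reverse primer: TTAGCCCAG. This occurs on the top strand at positions 153–161.
Product length = (reverse-primer end) − (forward-primer start) + 1 = 161 − 20 + 1 = 142 bp.

142 bp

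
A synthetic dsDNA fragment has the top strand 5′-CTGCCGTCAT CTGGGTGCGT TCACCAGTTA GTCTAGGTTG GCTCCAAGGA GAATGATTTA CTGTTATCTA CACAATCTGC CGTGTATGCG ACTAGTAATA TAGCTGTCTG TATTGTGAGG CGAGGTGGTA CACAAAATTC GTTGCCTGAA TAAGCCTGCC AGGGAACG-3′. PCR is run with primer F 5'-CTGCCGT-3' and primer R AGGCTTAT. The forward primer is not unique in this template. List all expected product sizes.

157 bp, 81 bp

The forward primer CTGCCGT matches the top strand at positions 1–7, 77–83.
The reverse primer's reverse complement is ATAAGCCT, matching at positions 150–157.
Each forward site pairs with the reverse site to give a product ending at position 157: sizes 157, 81 bp.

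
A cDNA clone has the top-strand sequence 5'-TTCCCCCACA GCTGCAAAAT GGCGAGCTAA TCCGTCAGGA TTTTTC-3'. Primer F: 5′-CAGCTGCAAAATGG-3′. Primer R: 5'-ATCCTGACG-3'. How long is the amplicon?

Scanning the template, CAGCTGCAAAATGG occurs at positions 9–22; this primer anneals to the bottom strand there with its 3' end pointing downstream.
The reverse primer's reverse complement is CGTCAGGAT, which matches the template at positions 33–41.
Product length = (reverse-primer end) − (forward-primer start) + 1 = 41 − 9 + 1 = 33 bp.

33 bp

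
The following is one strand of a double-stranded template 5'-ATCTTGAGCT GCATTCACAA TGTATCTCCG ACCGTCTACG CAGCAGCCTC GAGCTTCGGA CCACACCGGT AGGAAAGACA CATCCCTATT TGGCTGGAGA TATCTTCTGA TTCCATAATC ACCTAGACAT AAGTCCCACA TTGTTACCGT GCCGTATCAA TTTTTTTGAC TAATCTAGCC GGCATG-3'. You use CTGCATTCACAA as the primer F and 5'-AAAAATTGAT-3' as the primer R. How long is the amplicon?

Scanning the template, CTGCATTCACAA occurs at positions 9–20; this primer anneals to the bottom strand there with its 3' end pointing downstream.
Taking the reverse complement of AAAAATTGAT gives ATCAATTTTT, found at positions 156–165 on the template; the primer anneals here to the top strand with its 3' end pointing upstream.
Product length = (reverse-primer end) − (forward-primer start) + 1 = 165 − 9 + 1 = 157 bp.

157 bp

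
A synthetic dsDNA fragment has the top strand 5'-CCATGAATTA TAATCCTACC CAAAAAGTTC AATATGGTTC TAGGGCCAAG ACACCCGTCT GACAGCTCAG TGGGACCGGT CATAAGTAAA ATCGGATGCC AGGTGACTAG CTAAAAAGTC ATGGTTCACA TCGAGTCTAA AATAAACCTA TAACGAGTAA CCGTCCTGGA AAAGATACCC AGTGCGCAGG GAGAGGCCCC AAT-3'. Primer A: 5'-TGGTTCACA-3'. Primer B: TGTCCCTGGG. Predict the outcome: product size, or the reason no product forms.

No product — primer B has no binding site in the template.

Primer B (TGTCCCTGGG) does not match the top strand, and its reverse complement CCCAGGGACA does not match either.
With no annealing site for primer B, no amplification occurs.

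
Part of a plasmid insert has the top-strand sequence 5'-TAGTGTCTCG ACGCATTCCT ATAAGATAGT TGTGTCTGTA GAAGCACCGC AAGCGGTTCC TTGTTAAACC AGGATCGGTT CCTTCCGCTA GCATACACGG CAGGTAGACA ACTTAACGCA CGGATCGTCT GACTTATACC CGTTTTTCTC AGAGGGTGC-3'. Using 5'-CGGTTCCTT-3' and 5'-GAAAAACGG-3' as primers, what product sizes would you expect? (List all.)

95 bp, 73 bp

The forward primer CGGTTCCTT matches the top strand at positions 54–62, 76–84.
The reverse primer's reverse complement is CCGTTTTTC, matching at positions 140–148.
Each forward site pairs with the reverse site to give a product ending at position 148: sizes 95, 73 bp.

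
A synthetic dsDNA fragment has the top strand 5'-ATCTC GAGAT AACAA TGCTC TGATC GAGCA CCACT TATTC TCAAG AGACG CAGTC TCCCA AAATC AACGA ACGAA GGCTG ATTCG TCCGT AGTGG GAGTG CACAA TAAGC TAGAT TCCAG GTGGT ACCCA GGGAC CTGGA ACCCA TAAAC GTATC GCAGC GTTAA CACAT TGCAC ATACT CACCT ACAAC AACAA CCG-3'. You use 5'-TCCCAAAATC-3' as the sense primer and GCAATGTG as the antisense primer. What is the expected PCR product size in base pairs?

118 bp

The forward primer matches the template at positions 56–65.
The reverse primer's reverse complement is CACATTGC, which matches the template at positions 166–173.
The product runs from position 56 to position 173, so its length is 173 − 56 + 1 = 118 bp.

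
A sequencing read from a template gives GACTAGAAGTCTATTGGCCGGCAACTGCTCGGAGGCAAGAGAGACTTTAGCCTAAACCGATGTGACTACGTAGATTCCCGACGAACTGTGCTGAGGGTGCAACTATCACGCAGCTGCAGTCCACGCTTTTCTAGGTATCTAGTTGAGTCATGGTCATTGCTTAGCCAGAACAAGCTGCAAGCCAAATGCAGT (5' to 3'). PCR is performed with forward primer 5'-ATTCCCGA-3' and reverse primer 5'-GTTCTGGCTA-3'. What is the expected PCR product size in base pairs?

Scanning the template, ATTCCCGA occurs at positions 74–81; this primer anneals to the bottom strand there with its 3' end pointing downstream.
The reverse primer's reverse complement is TAGCCAGAAC, which matches the template at positions 162–171.
Product length = (reverse-primer end) − (forward-primer start) + 1 = 171 − 74 + 1 = 98 bp.

98 bp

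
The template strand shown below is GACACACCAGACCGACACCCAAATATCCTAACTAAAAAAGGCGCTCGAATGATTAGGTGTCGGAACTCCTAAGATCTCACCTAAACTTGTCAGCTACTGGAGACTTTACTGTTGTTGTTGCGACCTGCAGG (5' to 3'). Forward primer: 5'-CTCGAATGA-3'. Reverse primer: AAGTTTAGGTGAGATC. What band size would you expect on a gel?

The forward primer matches the template at positions 44–52.
The reverse primer's reverse complement is GATCTCACCTAAACTT, which matches the template at positions 73–88.
Amplicon spans positions 44–88: 45 bp.

45 bp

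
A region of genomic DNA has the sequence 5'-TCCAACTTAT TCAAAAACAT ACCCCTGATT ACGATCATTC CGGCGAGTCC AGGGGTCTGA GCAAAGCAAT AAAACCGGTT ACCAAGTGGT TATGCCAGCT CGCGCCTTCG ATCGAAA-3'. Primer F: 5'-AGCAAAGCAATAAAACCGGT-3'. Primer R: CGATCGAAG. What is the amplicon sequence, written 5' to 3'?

Forward primer AGCAAAGCAATAAAACCGGT is found on the top strand at positions 60–79.
The reverse primer's reverse complement is CTTCGATCG, which matches the template at positions 106–114.
The product is the template from position 60 through 114 (55 bp).

5'-AGCAAAGCAATAAAACCGGTTACCAAGTGGTTATGCCAGCTCGCGCCTTCGATCG-3'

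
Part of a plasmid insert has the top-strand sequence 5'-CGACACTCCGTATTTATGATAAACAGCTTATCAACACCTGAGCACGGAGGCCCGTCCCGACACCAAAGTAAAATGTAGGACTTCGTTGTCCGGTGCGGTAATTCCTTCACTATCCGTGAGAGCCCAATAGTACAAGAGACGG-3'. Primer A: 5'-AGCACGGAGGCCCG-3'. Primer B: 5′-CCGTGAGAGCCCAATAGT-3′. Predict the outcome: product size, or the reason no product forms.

Primer A (AGCACGGAGGCCCG) matches the top strand at positions 41–54 (3' end points downstream).
Primer B (CCGTGAGAGCCCAATAGT) also matches the top strand directly, at positions 114–131 — its reverse complement ACTATTGGGCTCTCACGG is not present.
Both primers anneal to the bottom strand with 3' ends pointing the same way, so neither can prime synthesis back toward the other.

No product — both primers anneal to the same strand and extend in the same direction.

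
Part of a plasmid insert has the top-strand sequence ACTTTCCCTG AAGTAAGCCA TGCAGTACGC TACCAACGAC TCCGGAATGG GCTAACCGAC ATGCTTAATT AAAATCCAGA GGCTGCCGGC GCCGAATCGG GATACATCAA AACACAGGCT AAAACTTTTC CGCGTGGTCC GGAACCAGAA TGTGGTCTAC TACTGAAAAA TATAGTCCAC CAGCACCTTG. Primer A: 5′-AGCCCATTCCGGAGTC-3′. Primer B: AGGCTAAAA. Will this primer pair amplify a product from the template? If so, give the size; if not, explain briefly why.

Primer A (AGCCCATTCCGGAGTC) has reverse complement GACTCCGGAATGGGCT, which matches the top strand at positions 38–53; primer A anneals to the top strand there with its 3' end pointing upstream toward position 38.
Primer B (AGGCTAAAA) matches the top strand directly at positions 116–124; it anneals to the bottom strand with its 3' end pointing downstream toward position 124.
The 3' ends diverge (primer A extends toward position 1, primer B toward position 190), so the primers never converge on a shared product.

No product — the primers' 3' ends point away from each other.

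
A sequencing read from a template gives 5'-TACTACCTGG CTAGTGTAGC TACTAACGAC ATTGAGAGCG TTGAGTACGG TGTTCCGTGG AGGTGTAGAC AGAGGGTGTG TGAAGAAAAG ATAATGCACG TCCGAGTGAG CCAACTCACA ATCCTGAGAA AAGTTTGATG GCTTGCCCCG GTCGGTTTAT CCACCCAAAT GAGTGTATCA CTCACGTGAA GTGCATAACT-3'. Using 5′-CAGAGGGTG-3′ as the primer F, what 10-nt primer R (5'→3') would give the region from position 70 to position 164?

The product's 3' end on the top strand is position 164.
The reverse primer anneals to the top strand over positions 155–164, i.e. to GTTTATCCAC.
Its sequence written 5'→3' is the reverse complement: GTGGATAAAC.

5'-GTGGATAAAC-3'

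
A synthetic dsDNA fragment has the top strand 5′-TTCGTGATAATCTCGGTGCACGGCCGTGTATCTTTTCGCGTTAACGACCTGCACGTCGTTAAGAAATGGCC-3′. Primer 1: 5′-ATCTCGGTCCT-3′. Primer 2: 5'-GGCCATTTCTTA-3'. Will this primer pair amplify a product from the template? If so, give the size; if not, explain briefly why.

Primer 1 (ATCTCGGTCCT) does not match the top strand, and its reverse complement AGGACCGAGAT does not match either.
With no annealing site for primer 1, no amplification occurs.

No product — primer 1 has no binding site in the template.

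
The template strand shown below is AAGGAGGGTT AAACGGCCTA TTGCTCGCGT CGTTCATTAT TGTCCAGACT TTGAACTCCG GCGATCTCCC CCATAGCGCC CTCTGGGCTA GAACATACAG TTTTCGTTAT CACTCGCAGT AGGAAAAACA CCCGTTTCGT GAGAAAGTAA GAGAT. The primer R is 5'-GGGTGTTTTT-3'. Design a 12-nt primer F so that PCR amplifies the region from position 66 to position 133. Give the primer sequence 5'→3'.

5'-CTCCCCCATAGC-3'

The reverse primer's reverse complement AAAAACACCC matches the template at positions 124–133; the product starts at position 66.
The forward primer is identical to the top strand over positions 66–77: CTCCCCCATAGC.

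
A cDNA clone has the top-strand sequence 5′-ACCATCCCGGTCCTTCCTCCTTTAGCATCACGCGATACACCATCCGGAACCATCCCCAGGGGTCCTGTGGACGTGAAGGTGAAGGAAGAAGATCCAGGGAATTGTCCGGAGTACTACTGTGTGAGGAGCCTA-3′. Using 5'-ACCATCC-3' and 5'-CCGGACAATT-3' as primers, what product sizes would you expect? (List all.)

109 bp, 71 bp, 61 bp

The forward primer ACCATCC matches the top strand at positions 1–7, 39–45, 49–55.
The reverse primer's reverse complement is AATTGTCCGG, matching at positions 100–109.
Each forward site pairs with the reverse site to give a product ending at position 109: sizes 109, 71, 61 bp.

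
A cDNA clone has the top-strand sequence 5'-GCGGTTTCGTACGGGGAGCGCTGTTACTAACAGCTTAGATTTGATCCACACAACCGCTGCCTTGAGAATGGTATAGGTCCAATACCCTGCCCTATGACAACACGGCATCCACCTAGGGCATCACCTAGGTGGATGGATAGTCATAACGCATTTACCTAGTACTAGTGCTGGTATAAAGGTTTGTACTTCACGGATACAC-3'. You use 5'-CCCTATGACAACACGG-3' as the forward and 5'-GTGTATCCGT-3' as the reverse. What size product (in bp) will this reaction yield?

110 bp

Scanning the template, CCCTATGACAACACGG occurs at positions 90–105; this primer anneals to the bottom strand there with its 3' end pointing downstream.
Reverse complement of the reverse primer: ACGGATACAC. This occurs on the top strand at positions 190–199.
Product length = (reverse-primer end) − (forward-primer start) + 1 = 199 − 90 + 1 = 110 bp.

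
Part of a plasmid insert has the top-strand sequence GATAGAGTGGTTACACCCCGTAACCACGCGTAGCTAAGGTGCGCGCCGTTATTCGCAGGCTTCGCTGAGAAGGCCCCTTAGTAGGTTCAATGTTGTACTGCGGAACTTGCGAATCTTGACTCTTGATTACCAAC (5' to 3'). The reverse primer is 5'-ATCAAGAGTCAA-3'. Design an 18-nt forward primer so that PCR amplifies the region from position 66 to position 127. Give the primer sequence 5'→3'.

5'-TGAGAAGGCCCCTTAGTA-3'

The reverse primer's reverse complement TTGACTCTTGAT matches the template at positions 116–127; the product starts at position 66.
The forward primer is identical to the top strand over positions 66–83: TGAGAAGGCCCCTTAGTA.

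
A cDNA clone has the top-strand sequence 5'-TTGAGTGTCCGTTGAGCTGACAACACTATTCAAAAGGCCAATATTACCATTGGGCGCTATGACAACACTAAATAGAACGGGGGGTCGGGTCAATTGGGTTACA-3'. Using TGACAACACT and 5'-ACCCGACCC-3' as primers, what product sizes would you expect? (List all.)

73 bp, 31 bp

The forward primer TGACAACACT matches the top strand at positions 18–27, 60–69.
The reverse primer's reverse complement is GGGTCGGGT, matching at positions 82–90.
Each forward site pairs with the reverse site to give a product ending at position 90: sizes 73, 31 bp.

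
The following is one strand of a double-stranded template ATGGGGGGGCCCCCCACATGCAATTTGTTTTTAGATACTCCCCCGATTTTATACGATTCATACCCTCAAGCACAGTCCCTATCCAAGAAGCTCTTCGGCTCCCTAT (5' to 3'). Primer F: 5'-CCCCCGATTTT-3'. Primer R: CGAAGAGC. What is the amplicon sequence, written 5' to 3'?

5'-CCCCCGATTTTATACGATTCATACCCTCAAGCACAGTCCCTATCCAAGAAGCTCTTCG-3'

The forward primer matches the template at positions 40–50.
Reverse complement of the reverse primer: GCTCTTCG. This occurs on the top strand at positions 90–97.
The product is the template from position 40 through 97 (58 bp).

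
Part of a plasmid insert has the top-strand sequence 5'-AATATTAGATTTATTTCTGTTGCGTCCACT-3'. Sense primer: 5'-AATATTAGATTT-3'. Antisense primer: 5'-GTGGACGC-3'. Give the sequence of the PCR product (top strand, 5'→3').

Forward primer AATATTAGATTT is found on the top strand at positions 1–12.
The reverse primer's reverse complement is GCGTCCAC, which matches the template at positions 22–29.
The product is the template from position 1 through 29 (29 bp).

5'-AATATTAGATTTATTTCTGTTGCGTCCAC-3'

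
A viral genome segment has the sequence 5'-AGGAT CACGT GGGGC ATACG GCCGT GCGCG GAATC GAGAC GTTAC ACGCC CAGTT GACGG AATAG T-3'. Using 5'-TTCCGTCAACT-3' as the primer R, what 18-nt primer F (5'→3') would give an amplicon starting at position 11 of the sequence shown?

The reverse primer's reverse complement AGTTGACGGAA matches the template at positions 52–62; the product starts at position 11.
The forward primer is identical to the top strand over positions 11–28: GGGGCATACGGCCGTGCG.

5'-GGGGCATACGGCCGTGCG-3'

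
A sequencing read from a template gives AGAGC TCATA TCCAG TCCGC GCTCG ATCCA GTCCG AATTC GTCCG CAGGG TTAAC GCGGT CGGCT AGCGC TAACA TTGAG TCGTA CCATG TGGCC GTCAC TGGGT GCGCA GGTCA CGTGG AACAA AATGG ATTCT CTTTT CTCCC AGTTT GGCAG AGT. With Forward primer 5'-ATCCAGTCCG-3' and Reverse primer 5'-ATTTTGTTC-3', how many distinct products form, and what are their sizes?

Two products: 119 bp, 103 bp

The forward primer ATCCAGTCCG matches the top strand at positions 10–19, 26–35.
The reverse primer's reverse complement is GAACAAAAT, matching at positions 120–128.
Each forward site pairs with the reverse site to give a product ending at position 128: sizes 119, 103 bp.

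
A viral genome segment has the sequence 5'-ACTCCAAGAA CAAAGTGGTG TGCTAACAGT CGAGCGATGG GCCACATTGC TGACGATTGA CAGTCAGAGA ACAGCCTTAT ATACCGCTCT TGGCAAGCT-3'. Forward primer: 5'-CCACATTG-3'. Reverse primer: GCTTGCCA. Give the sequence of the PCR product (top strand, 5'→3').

Forward primer CCACATTG is found on the top strand at positions 42–49.
The reverse primer's reverse complement is TGGCAAGC, which matches the template at positions 91–98.
The product is the template from position 42 through 98 (57 bp).

5'-CCACATTGCTGACGATTGACAGTCAGAGAACAGCCTTATATACCGCTCTTGGCAAGC-3'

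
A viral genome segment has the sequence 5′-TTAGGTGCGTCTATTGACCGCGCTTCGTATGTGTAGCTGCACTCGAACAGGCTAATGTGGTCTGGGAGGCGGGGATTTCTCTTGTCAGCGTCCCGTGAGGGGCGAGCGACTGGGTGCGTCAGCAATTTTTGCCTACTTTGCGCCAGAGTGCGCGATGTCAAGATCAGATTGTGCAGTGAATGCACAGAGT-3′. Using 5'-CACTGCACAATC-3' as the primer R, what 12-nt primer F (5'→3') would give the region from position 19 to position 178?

The reverse primer's reverse complement GATTGTGCAGTG matches the template at positions 167–178; the product starts at position 19.
The forward primer is identical to the top strand over positions 19–30: CGCGCTTCGTAT.

5'-CGCGCTTCGTAT-3'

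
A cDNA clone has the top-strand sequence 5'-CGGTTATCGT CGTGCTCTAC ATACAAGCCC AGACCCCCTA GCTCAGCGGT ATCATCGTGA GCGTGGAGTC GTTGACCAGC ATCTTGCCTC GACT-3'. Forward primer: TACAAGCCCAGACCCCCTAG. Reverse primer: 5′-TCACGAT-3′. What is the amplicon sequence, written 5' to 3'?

5'-TACAAGCCCAGACCCCCTAGCTCAGCGGTATCATCGTGA-3'

Scanning the template, TACAAGCCCAGACCCCCTAG occurs at positions 22–41; this primer anneals to the bottom strand there with its 3' end pointing downstream.
Reverse complement of the reverse primer: ATCGTGA. This occurs on the top strand at positions 54–60.
The product is the template from position 22 through 60 (39 bp).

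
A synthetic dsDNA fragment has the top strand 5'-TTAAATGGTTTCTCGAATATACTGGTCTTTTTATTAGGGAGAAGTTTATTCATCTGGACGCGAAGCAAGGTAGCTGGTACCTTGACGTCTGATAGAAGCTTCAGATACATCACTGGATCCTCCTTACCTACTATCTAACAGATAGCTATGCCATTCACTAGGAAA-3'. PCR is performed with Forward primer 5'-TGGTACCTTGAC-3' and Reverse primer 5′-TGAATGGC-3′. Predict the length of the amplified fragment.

83 bp

The forward primer matches the template at positions 75–86.
The reverse primer's reverse complement is GCCATTCA, which matches the template at positions 150–157.
Product length = (reverse-primer end) − (forward-primer start) + 1 = 157 − 75 + 1 = 83 bp.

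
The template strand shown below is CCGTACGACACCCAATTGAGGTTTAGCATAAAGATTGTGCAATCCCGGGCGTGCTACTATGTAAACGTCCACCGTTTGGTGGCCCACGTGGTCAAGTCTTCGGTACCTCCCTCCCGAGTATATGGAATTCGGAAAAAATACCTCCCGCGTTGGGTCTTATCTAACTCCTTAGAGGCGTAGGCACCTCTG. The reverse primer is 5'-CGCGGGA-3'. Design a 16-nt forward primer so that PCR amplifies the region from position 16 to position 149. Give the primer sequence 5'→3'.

5'-TTGAGGTTTAGCATAA-3'

The reverse primer's reverse complement TCCCGCG matches the template at positions 143–149; the product starts at position 16.
The forward primer is identical to the top strand over positions 16–31: TTGAGGTTTAGCATAA.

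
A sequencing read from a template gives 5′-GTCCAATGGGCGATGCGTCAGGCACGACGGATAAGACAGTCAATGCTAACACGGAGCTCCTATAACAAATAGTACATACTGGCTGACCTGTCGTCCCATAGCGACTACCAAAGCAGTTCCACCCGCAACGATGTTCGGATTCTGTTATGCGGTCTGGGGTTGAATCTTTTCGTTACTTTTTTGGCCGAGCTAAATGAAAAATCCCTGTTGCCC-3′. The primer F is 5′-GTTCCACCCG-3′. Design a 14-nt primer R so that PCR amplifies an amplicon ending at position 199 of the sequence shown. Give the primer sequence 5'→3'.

5'-TTTCATTTAGCTCG-3'

The forward primer binds at positions 116–125; the product's 3' end on the top strand is position 199.
The reverse primer anneals to the top strand over positions 186–199, i.e. to CGAGCTAAATGAAA.
Its sequence written 5'→3' is the reverse complement: TTTCATTTAGCTCG.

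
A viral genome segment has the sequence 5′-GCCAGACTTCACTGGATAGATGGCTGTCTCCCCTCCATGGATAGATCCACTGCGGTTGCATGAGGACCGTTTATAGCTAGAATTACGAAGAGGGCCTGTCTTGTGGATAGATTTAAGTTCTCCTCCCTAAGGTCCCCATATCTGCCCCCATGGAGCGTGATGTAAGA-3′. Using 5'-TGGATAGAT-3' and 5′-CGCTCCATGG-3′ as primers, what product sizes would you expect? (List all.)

The forward primer TGGATAGAT matches the top strand at positions 13–21, 38–46, 104–112.
The reverse primer's reverse complement is CCATGGAGCG, matching at positions 148–157.
Each forward site pairs with the reverse site to give a product ending at position 157: sizes 145, 120, 54 bp.

145 bp, 120 bp, 54 bp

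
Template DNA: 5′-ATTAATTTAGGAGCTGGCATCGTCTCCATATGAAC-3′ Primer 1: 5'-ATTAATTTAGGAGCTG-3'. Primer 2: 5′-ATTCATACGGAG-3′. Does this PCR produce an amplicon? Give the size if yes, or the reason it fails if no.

Primer 2 (ATTCATACGGAG) does not match the top strand, and its reverse complement CTCCGTATGAAT does not match either.
With no annealing site for primer 2, no amplification occurs.

No product — primer 2 has no binding site in the template.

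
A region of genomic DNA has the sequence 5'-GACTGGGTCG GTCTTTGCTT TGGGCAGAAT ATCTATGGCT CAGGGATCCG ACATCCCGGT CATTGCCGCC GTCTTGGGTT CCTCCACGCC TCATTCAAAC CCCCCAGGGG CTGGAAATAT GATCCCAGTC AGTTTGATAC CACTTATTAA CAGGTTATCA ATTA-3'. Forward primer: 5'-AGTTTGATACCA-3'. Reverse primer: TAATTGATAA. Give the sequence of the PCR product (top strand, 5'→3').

5'-AGTTTGATACCACTTATTAACAGGTTATCAATTA-3'

Forward primer AGTTTGATACCA is found on the top strand at positions 131–142.
Reverse complement of the reverse primer: TTATCAATTA. This occurs on the top strand at positions 155–164.
The product is the template from position 131 through 164 (34 bp).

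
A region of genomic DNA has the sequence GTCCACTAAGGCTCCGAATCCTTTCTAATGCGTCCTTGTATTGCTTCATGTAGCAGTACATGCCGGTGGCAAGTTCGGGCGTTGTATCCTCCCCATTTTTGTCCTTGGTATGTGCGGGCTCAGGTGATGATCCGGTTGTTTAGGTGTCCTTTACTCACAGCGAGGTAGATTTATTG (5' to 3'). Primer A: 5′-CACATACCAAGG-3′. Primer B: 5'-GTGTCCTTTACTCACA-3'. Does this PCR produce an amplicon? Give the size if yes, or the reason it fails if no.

Primer A (CACATACCAAGG) has reverse complement CCTTGGTATGTG, which matches the top strand at positions 103–114; primer A anneals to the top strand there with its 3' end pointing upstream toward position 103.
Primer B (GTGTCCTTTACTCACA) matches the top strand directly at positions 144–159; it anneals to the bottom strand with its 3' end pointing downstream toward position 159.
The 3' ends diverge (primer A extends toward position 1, primer B toward position 176), so the primers never converge on a shared product.

No product — the primers' 3' ends point away from each other.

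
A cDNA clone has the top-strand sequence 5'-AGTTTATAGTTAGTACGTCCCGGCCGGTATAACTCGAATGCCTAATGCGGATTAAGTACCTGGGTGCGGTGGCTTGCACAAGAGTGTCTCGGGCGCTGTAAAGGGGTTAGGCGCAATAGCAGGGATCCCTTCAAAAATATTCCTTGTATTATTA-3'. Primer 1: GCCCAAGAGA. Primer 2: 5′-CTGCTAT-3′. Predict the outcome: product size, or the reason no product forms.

Primer 1 (GCCCAAGAGA) does not match the top strand, and its reverse complement TCTCTTGGGC does not match either.
With no annealing site for primer 1, no amplification occurs.

No product — primer 1 has no binding site in the template.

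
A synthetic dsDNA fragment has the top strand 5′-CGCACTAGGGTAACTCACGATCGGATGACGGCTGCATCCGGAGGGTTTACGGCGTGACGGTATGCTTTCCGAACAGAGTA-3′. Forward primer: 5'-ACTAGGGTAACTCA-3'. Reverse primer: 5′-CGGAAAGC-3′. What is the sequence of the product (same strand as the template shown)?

Scanning the template, ACTAGGGTAACTCA occurs at positions 4–17; this primer anneals to the bottom strand there with its 3' end pointing downstream.
Taking the reverse complement of CGGAAAGC gives GCTTTCCG, found at positions 64–71 on the template; the primer anneals here to the top strand with its 3' end pointing upstream.
The product is the template from position 4 through 71 (68 bp).

5'-ACTAGGGTAACTCACGATCGGATGACGGCTGCATCCGGAGGGTTTACGGCGTGACGGTATGCTTTCCG-3'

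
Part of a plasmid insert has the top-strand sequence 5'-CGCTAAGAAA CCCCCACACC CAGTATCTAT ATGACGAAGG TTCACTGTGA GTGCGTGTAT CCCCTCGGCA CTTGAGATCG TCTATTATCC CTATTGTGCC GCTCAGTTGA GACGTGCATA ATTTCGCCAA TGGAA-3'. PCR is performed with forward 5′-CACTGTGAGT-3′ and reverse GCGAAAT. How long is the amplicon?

85 bp

Forward primer CACTGTGAGT is found on the top strand at positions 43–52.
The reverse primer's reverse complement is ATTTCGC, which matches the template at positions 121–127.
Product length = (reverse-primer end) − (forward-primer start) + 1 = 127 − 43 + 1 = 85 bp.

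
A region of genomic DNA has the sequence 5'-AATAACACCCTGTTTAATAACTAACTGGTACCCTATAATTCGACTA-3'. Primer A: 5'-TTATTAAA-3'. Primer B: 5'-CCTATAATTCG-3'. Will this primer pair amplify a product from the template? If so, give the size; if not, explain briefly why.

Primer A (TTATTAAA) has reverse complement TTTAATAA, which matches the top strand at positions 13–20; primer A anneals to the top strand there with its 3' end pointing upstream toward position 13.
Primer B (CCTATAATTCG) matches the top strand directly at positions 32–42; it anneals to the bottom strand with its 3' end pointing downstream toward position 42.
The 3' ends diverge (primer A extends toward position 1, primer B toward position 46), so the primers never converge on a shared product.

No product — the primers' 3' ends point away from each other.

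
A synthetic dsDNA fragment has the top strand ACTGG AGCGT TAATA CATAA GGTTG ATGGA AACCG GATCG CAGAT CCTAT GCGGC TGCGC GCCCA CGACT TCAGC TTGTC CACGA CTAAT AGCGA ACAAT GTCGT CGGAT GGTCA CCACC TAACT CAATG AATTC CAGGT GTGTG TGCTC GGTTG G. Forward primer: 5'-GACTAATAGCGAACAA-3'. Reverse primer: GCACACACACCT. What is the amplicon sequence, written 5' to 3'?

Forward primer GACTAATAGCGAACAA is found on the top strand at positions 84–99.
The reverse primer's reverse complement is AGGTGTGTGTGC, which matches the template at positions 137–148.
The product is the template from position 84 through 148 (65 bp).

5'-GACTAATAGCGAACAATGTCGTCGGATGGTCACCACCTAACTCAATGAATTCCAGGTGTGTGTGC-3'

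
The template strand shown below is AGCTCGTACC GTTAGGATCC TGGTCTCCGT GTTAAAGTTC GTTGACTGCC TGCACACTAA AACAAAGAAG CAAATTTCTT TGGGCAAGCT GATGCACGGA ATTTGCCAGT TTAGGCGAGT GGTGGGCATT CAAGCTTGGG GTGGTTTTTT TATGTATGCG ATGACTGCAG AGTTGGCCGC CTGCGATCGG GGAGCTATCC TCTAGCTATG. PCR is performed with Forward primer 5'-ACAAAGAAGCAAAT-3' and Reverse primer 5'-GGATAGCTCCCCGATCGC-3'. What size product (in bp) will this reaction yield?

139 bp

Scanning the template, ACAAAGAAGCAAAT occurs at positions 62–75; this primer anneals to the bottom strand there with its 3' end pointing downstream.
Taking the reverse complement of GGATAGCTCCCCGATCGC gives GCGATCGGGGAGCTATCC, found at positions 183–200 on the template; the primer anneals here to the top strand with its 3' end pointing upstream.
Product length = (reverse-primer end) − (forward-primer start) + 1 = 200 − 62 + 1 = 139 bp.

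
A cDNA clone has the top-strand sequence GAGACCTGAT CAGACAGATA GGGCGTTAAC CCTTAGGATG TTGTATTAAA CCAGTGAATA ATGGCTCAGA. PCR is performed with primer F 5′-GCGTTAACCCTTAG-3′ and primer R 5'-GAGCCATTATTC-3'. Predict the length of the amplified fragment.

45 bp

The forward primer matches the template at positions 23–36.
The reverse primer's reverse complement is GAATAATGGCTC, which matches the template at positions 56–67.
Amplicon spans positions 23–67: 45 bp.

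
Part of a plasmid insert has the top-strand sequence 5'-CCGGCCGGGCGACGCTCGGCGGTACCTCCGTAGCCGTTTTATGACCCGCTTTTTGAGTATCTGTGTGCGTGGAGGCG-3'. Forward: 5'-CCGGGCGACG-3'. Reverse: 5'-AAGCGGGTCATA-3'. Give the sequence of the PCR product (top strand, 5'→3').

5'-CCGGGCGACGCTCGGCGGTACCTCCGTAGCCGTTTTATGACCCGCTT-3'

The forward primer matches the template at positions 5–14.
The reverse primer's reverse complement is TATGACCCGCTT, which matches the template at positions 40–51.
The product is the template from position 5 through 51 (47 bp).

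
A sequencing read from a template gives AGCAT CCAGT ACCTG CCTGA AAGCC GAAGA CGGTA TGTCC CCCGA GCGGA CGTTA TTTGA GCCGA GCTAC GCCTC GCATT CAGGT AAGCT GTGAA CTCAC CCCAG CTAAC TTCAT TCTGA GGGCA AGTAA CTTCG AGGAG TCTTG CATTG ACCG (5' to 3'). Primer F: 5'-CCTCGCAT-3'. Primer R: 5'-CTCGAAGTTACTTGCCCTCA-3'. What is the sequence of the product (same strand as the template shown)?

5'-CCTCGCATTCAGGTAAGCTGTGAACTCACCCCAGCTAACTTCATTCTGAGGGCAAGTAACTTCGAG-3'

Forward primer CCTCGCAT is found on the top strand at positions 72–79.
Reverse complement of the reverse primer: TGAGGGCAAGTAACTTCGAG. This occurs on the top strand at positions 118–137.
The product is the template from position 72 through 137 (66 bp).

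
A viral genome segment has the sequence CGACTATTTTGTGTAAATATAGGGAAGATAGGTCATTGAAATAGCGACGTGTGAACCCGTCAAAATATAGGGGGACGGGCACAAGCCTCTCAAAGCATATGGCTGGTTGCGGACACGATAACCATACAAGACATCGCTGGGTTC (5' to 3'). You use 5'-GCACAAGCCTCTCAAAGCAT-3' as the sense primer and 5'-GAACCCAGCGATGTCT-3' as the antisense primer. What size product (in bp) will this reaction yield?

66 bp

Forward primer GCACAAGCCTCTCAAAGCAT is found on the top strand at positions 79–98.
Reverse complement of the reverse primer: AGACATCGCTGGGTTC. This occurs on the top strand at positions 129–144.
The product runs from position 79 to position 144, so its length is 144 − 79 + 1 = 66 bp.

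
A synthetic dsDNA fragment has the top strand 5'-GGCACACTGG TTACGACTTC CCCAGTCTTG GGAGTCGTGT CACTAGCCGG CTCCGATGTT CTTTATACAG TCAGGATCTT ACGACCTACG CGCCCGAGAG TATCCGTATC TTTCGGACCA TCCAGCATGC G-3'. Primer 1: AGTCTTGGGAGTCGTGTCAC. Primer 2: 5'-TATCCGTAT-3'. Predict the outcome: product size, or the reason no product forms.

Primer 1 (AGTCTTGGGAGTCGTGTCAC) matches the top strand at positions 24–43 (3' end points downstream).
Primer 2 (TATCCGTAT) also matches the top strand directly, at positions 101–109 — its reverse complement ATACGGATA is not present.
Both primers anneal to the bottom strand with 3' ends pointing the same way, so neither can prime synthesis back toward the other.

No product — both primers anneal to the same strand and extend in the same direction.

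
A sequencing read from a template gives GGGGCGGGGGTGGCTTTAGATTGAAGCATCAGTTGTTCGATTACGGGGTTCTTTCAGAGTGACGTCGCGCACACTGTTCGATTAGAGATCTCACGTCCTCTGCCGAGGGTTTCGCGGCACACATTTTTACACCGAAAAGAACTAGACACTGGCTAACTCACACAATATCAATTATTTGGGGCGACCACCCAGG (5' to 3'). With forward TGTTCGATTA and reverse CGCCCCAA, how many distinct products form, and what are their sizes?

Two products: 150 bp, 109 bp

The forward primer TGTTCGATTA matches the top strand at positions 34–43, 75–84.
The reverse primer's reverse complement is TTGGGGCG, matching at positions 176–183.
Each forward site pairs with the reverse site to give a product ending at position 183: sizes 150, 109 bp.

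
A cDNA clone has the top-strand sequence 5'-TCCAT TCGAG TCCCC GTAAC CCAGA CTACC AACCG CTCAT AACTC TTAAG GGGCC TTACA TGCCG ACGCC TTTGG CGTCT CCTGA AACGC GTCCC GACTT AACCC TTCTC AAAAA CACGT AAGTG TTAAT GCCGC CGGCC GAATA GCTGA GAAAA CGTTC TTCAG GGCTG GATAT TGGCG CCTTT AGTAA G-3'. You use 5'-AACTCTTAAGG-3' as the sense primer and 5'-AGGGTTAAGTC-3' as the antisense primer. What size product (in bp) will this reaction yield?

66 bp

Scanning the template, AACTCTTAAGG occurs at positions 41–51; this primer anneals to the bottom strand there with its 3' end pointing downstream.
The reverse primer's reverse complement is GACTTAACCCT, which matches the template at positions 96–106.
The product runs from position 41 to position 106, so its length is 106 − 41 + 1 = 66 bp.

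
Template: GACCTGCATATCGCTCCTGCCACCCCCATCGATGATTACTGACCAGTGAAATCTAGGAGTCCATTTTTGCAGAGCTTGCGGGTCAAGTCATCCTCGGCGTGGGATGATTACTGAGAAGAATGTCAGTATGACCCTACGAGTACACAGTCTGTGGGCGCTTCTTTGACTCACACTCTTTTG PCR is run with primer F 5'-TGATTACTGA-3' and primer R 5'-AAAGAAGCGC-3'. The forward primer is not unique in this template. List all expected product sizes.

The forward primer TGATTACTGA matches the top strand at positions 33–42, 105–114.
The reverse primer's reverse complement is GCGCTTCTTT, matching at positions 155–164.
Each forward site pairs with the reverse site to give a product ending at position 164: sizes 132, 60 bp.

132 bp, 60 bp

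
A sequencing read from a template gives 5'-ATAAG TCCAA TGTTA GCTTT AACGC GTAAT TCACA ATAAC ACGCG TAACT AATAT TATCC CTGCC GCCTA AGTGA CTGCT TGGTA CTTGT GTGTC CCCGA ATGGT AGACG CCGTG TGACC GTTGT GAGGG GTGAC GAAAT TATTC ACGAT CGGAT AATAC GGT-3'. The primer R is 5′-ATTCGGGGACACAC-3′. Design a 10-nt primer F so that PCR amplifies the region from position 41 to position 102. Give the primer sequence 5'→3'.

5'-ACGCGTAACT-3'

The reverse primer's reverse complement GTGTGTCCCCGAAT matches the template at positions 89–102; the product starts at position 41.
The forward primer is identical to the top strand over positions 41–50: ACGCGTAACT.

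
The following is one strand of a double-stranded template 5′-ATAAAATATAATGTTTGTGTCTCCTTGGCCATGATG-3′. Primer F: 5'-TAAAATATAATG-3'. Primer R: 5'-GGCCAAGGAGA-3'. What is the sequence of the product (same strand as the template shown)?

The forward primer matches the template at positions 2–13.
The reverse primer's reverse complement is TCTCCTTGGCC, which matches the template at positions 20–30.
The product is the template from position 2 through 30 (29 bp).

5'-TAAAATATAATGTTTGTGTCTCCTTGGCC-3'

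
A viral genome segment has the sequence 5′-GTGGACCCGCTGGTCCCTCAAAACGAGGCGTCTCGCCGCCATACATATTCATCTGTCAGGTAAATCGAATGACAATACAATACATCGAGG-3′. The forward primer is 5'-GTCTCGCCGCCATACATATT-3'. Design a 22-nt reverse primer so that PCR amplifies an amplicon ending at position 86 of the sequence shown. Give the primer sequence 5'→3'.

The forward primer binds at positions 30–49; the product's 3' end on the top strand is position 86.
The reverse primer anneals to the top strand over positions 65–86, i.e. to TCGAATGACAATACAATACATC.
Its sequence written 5'→3' is the reverse complement: GATGTATTGTATTGTCATTCGA.

5'-GATGTATTGTATTGTCATTCGA-3'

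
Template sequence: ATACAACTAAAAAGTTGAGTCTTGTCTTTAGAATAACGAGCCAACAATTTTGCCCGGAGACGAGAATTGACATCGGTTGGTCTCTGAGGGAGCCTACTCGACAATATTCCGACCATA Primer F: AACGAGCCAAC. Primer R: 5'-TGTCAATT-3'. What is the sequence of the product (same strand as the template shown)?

5'-AACGAGCCAACAATTTTGCCCGGAGACGAGAATTGACA-3'

The forward primer matches the template at positions 35–45.
Reverse complement of the reverse primer: AATTGACA. This occurs on the top strand at positions 65–72.
The product is the template from position 35 through 72 (38 bp).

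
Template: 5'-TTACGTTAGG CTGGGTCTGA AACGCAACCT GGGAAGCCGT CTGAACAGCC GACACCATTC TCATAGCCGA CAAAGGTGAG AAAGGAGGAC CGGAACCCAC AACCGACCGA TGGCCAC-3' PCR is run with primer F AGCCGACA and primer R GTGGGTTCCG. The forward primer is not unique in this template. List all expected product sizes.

54 bp, 36 bp

The forward primer AGCCGACA matches the top strand at positions 47–54, 65–72.
The reverse primer's reverse complement is CGGAACCCAC, matching at positions 91–100.
Each forward site pairs with the reverse site to give a product ending at position 100: sizes 54, 36 bp.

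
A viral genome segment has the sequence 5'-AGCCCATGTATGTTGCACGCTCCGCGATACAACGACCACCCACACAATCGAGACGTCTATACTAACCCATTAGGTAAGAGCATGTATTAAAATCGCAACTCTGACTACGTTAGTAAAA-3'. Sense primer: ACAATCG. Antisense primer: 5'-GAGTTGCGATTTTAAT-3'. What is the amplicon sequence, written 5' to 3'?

5'-ACAATCGAGACGTCTATACTAACCCATTAGGTAAGAGCATGTATTAAAATCGCAACTC-3'

Forward primer ACAATCG is found on the top strand at positions 44–50.
Taking the reverse complement of GAGTTGCGATTTTAAT gives ATTAAAATCGCAACTC, found at positions 86–101 on the template; the primer anneals here to the top strand with its 3' end pointing upstream.
The product is the template from position 44 through 101 (58 bp).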